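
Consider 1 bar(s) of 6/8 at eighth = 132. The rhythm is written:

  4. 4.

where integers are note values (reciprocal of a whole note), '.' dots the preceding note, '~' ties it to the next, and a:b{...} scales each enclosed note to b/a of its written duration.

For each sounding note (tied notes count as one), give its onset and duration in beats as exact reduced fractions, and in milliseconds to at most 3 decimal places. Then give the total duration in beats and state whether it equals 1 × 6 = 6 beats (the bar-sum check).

1) 0.0ms=0b +1363.636ms=3b
2) 1363.636ms=3b +1363.636ms=3b
Σ=6b of 6 (132bpm 6/8) — PASS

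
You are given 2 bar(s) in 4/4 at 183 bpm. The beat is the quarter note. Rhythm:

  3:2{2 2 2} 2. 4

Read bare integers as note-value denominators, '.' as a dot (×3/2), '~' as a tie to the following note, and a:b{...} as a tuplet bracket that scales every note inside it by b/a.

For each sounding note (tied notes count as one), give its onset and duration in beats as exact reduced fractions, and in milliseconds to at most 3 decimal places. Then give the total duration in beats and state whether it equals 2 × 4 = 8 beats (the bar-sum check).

1) 0.0ms=0b +437.158ms=4/3b
2) 437.158ms=4/3b +437.158ms=4/3b
3) 874.317ms=8/3b +437.158ms=4/3b
4) 1311.475ms=4b +983.607ms=3b
5) 2295.082ms=7b +327.869ms=1b
Σ=8b of 8 (183bpm 4/4) — PASS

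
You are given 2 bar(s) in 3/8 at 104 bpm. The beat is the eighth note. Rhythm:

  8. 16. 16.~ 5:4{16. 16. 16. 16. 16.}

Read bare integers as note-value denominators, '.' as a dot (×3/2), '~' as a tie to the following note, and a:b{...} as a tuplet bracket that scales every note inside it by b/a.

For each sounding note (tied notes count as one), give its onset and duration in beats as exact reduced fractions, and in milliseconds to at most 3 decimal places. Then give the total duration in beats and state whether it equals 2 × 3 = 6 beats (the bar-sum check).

1) 0.0ms=0b +865.385ms=3/2b
2) 865.385ms=3/2b +432.692ms=3/4b
3) 1298.077ms=9/4b +778.846ms=27/20b
4) 2076.923ms=18/5b +346.154ms=3/5b
5) 2423.077ms=21/5b +346.154ms=3/5b
6) 2769.231ms=24/5b +346.154ms=3/5b
7) 3115.385ms=27/5b +346.154ms=3/5b
Σ=6b of 6 (104bpm 3/8) — PASS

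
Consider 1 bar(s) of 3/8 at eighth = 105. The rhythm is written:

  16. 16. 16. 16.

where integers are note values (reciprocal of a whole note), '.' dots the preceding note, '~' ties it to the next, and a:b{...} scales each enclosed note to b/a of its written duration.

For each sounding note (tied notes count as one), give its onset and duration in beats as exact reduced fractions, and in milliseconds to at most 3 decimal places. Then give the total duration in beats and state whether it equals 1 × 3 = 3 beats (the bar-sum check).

1) 0.0ms=0b +428.571ms=3/4b
2) 428.571ms=3/4b +428.571ms=3/4b
3) 857.143ms=3/2b +428.571ms=3/4b
4) 1285.714ms=9/4b +428.571ms=3/4b
Σ=3b of 3 (105bpm 3/8) — PASS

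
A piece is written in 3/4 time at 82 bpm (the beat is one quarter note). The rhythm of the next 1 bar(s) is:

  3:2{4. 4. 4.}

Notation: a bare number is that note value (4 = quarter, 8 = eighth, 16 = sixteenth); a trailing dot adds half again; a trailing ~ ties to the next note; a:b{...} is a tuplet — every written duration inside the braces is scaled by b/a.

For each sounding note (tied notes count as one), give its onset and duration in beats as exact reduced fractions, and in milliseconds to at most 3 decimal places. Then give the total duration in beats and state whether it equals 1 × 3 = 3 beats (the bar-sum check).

1) 0.0ms=0b +731.707ms=1b
2) 731.707ms=1b +731.707ms=1b
3) 1463.415ms=2b +731.707ms=1b
Σ=3b of 3 (82bpm 3/4) — PASS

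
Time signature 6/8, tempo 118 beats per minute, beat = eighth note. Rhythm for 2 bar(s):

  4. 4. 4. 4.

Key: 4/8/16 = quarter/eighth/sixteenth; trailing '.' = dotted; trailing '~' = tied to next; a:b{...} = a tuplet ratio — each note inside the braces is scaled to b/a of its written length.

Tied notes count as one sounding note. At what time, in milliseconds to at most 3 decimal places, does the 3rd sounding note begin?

note 3 onset = 6b = 3050.847ms

1. 0.0ms @ 0 + 1525.424ms (3)
2. 1525.424ms @ 3 + 1525.424ms (3)
3. 3050.847ms @ 6 + 1525.424ms (3)
4. 4576.271ms @ 9 + 1525.424ms (3)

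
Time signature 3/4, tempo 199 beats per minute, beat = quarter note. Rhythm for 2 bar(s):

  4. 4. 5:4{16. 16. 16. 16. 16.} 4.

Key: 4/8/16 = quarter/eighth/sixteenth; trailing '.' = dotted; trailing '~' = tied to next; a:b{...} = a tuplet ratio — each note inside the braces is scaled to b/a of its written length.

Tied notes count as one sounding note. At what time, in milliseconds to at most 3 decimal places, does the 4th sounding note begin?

note 4 onset = 33/10b = 994.975ms

1. 0.0ms @ 0 + 452.261ms (3/2)
2. 452.261ms @ 3/2 + 452.261ms (3/2)
3. 904.523ms @ 3 + 90.452ms (3/10)
4. 994.975ms @ 33/10 + 90.452ms (3/10)
5. 1085.427ms @ 18/5 + 90.452ms (3/10)
6. 1175.879ms @ 39/10 + 90.452ms (3/10)
7. 1266.332ms @ 21/5 + 90.452ms (3/10)
8. 1356.784ms @ 9/2 + 452.261ms (3/2)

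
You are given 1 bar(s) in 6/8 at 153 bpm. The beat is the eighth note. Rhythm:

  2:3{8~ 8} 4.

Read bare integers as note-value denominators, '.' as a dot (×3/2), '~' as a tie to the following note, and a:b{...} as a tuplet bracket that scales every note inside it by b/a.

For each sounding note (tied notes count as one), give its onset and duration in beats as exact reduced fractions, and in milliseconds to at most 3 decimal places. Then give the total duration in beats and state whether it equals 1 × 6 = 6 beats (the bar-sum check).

1) 0.0ms=0b +1176.471ms=3b
2) 1176.471ms=3b +1176.471ms=3b
Σ=6b of 6 (153bpm 6/8) — PASS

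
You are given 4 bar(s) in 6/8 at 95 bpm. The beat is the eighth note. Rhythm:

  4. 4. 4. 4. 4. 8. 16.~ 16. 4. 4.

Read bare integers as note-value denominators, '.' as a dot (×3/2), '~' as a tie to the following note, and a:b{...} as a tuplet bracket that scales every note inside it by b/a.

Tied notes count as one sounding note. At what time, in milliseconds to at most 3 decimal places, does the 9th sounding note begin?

note 9 onset = 21b = 13263.158ms

1. 0.0ms @ 0 + 1894.737ms (3)
2. 1894.737ms @ 3 + 1894.737ms (3)
3. 3789.474ms @ 6 + 1894.737ms (3)
4. 5684.211ms @ 9 + 1894.737ms (3)
5. 7578.947ms @ 12 + 1894.737ms (3)
6. 9473.684ms @ 15 + 947.368ms (3/2)
7. 10421.053ms @ 33/2 + 947.368ms (3/2)
8. 11368.421ms @ 18 + 1894.737ms (3)
9. 13263.158ms @ 21 + 1894.737ms (3)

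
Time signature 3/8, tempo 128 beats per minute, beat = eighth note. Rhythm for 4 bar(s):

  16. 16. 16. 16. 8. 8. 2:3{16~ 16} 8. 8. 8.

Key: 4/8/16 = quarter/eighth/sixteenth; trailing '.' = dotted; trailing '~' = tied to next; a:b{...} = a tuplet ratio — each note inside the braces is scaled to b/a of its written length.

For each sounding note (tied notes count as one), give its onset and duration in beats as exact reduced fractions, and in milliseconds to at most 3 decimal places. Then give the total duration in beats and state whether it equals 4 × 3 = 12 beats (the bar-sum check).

1) 0.0ms=0b +351.562ms=3/4b
2) 351.562ms=3/4b +351.562ms=3/4b
3) 703.125ms=3/2b +351.562ms=3/4b
4) 1054.688ms=9/4b +351.562ms=3/4b
5) 1406.25ms=3b +703.125ms=3/2b
6) 2109.375ms=9/2b +703.125ms=3/2b
7) 2812.5ms=6b +703.125ms=3/2b
8) 3515.625ms=15/2b +703.125ms=3/2b
9) 4218.75ms=9b +703.125ms=3/2b
10) 4921.875ms=21/2b +703.125ms=3/2b
Σ=12b of 12 (128bpm 3/8) — PASS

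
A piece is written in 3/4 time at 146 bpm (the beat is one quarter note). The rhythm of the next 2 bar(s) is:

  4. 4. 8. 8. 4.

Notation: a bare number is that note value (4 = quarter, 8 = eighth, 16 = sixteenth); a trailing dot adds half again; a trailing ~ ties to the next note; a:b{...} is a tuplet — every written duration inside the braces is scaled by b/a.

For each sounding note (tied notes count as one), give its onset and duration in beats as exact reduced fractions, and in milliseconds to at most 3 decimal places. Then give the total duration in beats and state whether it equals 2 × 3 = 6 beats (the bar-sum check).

1) 0.0ms=0b +616.438ms=3/2b
2) 616.438ms=3/2b +616.438ms=3/2b
3) 1232.877ms=3b +308.219ms=3/4b
4) 1541.096ms=15/4b +308.219ms=3/4b
5) 1849.315ms=9/2b +616.438ms=3/2b
Σ=6b of 6 (146bpm 3/4) — PASS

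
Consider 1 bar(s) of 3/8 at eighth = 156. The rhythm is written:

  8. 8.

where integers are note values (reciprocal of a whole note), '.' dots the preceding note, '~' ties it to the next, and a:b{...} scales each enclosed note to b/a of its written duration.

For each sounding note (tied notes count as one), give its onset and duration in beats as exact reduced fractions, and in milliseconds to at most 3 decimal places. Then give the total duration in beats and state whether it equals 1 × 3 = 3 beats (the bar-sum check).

1) 0.0ms=0b +576.923ms=3/2b
2) 576.923ms=3/2b +576.923ms=3/2b
Σ=3b of 3 (156bpm 3/8) — PASS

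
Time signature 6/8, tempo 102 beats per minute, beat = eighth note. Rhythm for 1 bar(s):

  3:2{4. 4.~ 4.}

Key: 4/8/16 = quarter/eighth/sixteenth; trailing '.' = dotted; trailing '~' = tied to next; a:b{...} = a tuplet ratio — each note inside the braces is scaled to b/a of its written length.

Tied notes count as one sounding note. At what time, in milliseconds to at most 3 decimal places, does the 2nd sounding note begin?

note 2 onset = 2b = 1176.471ms

1. 0.0ms @ 0 + 1176.471ms (2)
2. 1176.471ms @ 2 + 2352.941ms (4)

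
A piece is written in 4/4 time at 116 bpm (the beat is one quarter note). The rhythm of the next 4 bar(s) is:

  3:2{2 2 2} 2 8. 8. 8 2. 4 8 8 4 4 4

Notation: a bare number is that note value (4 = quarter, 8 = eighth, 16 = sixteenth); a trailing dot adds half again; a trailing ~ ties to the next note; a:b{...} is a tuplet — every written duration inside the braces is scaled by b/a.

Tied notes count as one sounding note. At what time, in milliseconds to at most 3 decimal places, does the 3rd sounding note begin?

note 3 onset = 8/3b = 1379.31ms

1. 0.0ms @ 0 + 689.655ms (4/3)
2. 689.655ms @ 4/3 + 689.655ms (4/3)
3. 1379.31ms @ 8/3 + 689.655ms (4/3)
4. 2068.966ms @ 4 + 1034.483ms (2)
5. 3103.448ms @ 6 + 387.931ms (3/4)
6. 3491.379ms @ 27/4 + 387.931ms (3/4)
7. 3879.31ms @ 15/2 + 258.621ms (1/2)
8. 4137.931ms @ 8 + 1551.724ms (3)
9. 5689.655ms @ 11 + 517.241ms (1)
10. 6206.897ms @ 12 + 258.621ms (1/2)
11. 6465.517ms @ 25/2 + 258.621ms (1/2)
12. 6724.138ms @ 13 + 517.241ms (1)
13. 7241.379ms @ 14 + 517.241ms (1)
14. 7758.621ms @ 15 + 517.241ms (1)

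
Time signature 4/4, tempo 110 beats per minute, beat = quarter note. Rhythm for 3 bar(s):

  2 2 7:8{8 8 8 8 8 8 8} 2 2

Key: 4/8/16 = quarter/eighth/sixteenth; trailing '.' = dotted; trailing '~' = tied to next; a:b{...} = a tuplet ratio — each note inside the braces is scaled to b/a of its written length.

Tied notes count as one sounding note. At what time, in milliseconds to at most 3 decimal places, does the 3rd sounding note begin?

1. 0.0ms @ 0 + 1090.909ms (2)
2. 1090.909ms @ 2 + 1090.909ms (2)
3. 2181.818ms @ 4 + 311.688ms (4/7)
4. 2493.506ms @ 32/7 + 311.688ms (4/7)
5. 2805.195ms @ 36/7 + 311.688ms (4/7)
6. 3116.883ms @ 40/7 + 311.688ms (4/7)
7. 3428.571ms @ 44/7 + 311.688ms (4/7)
8. 3740.26ms @ 48/7 + 311.688ms (4/7)
9. 4051.948ms @ 52/7 + 311.688ms (4/7)
10. 4363.636ms @ 8 + 1090.909ms (2)
11. 5454.545ms @ 10 + 1090.909ms (2)

note 3 onset = 4b = 2181.818ms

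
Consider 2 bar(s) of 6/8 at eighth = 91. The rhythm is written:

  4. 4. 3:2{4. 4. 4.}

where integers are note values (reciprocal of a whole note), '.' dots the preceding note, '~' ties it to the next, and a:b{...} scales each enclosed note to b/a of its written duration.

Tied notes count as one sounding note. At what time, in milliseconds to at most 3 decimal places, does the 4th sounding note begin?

1. 0.0ms @ 0 + 1978.022ms (3)
2. 1978.022ms @ 3 + 1978.022ms (3)
3. 3956.044ms @ 6 + 1318.681ms (2)
4. 5274.725ms @ 8 + 1318.681ms (2)
5. 6593.407ms @ 10 + 1318.681ms (2)

note 4 onset = 8b = 5274.725ms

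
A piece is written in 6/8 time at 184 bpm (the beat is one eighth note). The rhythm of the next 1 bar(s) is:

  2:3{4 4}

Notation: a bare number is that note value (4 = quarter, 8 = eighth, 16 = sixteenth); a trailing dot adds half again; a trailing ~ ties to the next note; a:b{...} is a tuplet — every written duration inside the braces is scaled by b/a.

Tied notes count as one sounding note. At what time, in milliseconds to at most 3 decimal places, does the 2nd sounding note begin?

1. 0.0ms @ 0 + 978.261ms (3)
2. 978.261ms @ 3 + 978.261ms (3)

note 2 onset = 3b = 978.261ms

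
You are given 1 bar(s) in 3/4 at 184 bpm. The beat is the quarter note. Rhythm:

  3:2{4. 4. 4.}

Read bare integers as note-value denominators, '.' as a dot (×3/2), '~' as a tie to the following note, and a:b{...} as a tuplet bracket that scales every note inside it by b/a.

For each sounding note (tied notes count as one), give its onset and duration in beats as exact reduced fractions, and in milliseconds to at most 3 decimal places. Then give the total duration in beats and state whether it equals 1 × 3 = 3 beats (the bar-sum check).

1) 0.0ms=0b +326.087ms=1b
2) 326.087ms=1b +326.087ms=1b
3) 652.174ms=2b +326.087ms=1b
Σ=3b of 3 (184bpm 3/4) — PASS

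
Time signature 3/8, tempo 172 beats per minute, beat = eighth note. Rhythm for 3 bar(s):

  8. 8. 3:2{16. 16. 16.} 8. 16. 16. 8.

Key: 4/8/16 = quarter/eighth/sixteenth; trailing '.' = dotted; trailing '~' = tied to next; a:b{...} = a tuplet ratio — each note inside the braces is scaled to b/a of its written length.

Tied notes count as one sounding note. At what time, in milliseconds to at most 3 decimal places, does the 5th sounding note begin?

note 5 onset = 4b = 1395.349ms

1. 0.0ms @ 0 + 523.256ms (3/2)
2. 523.256ms @ 3/2 + 523.256ms (3/2)
3. 1046.512ms @ 3 + 174.419ms (1/2)
4. 1220.93ms @ 7/2 + 174.419ms (1/2)
5. 1395.349ms @ 4 + 174.419ms (1/2)
6. 1569.767ms @ 9/2 + 523.256ms (3/2)
7. 2093.023ms @ 6 + 261.628ms (3/4)
8. 2354.651ms @ 27/4 + 261.628ms (3/4)
9. 2616.279ms @ 15/2 + 523.256ms (3/2)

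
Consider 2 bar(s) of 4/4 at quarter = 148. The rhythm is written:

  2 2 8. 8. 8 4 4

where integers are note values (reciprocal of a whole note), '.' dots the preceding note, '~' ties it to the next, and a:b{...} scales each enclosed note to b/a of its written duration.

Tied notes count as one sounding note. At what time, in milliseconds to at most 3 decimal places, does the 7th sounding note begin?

1. 0.0ms @ 0 + 810.811ms (2)
2. 810.811ms @ 2 + 810.811ms (2)
3. 1621.622ms @ 4 + 304.054ms (3/4)
4. 1925.676ms @ 19/4 + 304.054ms (3/4)
5. 2229.73ms @ 11/2 + 202.703ms (1/2)
6. 2432.432ms @ 6 + 405.405ms (1)
7. 2837.838ms @ 7 + 405.405ms (1)

note 7 onset = 7b = 2837.838ms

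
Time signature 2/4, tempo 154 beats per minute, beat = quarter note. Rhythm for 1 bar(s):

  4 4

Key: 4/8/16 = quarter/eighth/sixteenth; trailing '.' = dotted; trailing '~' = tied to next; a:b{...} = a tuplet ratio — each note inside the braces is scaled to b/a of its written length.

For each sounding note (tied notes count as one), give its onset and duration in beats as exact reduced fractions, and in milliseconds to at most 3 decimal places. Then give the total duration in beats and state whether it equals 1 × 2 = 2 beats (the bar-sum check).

1) 0.0ms=0b +389.61ms=1b
2) 389.61ms=1b +389.61ms=1b
Σ=2b of 2 (154bpm 2/4) — PASS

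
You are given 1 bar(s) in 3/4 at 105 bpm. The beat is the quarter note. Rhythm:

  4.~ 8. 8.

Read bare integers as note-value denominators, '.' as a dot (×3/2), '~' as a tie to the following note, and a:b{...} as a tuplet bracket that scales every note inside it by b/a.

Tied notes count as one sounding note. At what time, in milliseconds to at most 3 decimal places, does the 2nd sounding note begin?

1. 0.0ms @ 0 + 1285.714ms (9/4)
2. 1285.714ms @ 9/4 + 428.571ms (3/4)

note 2 onset = 9/4b = 1285.714ms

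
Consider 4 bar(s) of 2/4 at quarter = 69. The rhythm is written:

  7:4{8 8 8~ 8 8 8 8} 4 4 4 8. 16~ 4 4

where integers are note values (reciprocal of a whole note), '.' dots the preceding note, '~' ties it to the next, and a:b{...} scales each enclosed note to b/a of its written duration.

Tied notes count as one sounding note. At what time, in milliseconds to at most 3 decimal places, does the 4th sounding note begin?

1. 0.0ms @ 0 + 248.447ms (2/7)
2. 248.447ms @ 2/7 + 248.447ms (2/7)
3. 496.894ms @ 4/7 + 496.894ms (4/7)
4. 993.789ms @ 8/7 + 248.447ms (2/7)
5. 1242.236ms @ 10/7 + 248.447ms (2/7)
6. 1490.683ms @ 12/7 + 248.447ms (2/7)
7. 1739.13ms @ 2 + 869.565ms (1)
8. 2608.696ms @ 3 + 869.565ms (1)
9. 3478.261ms @ 4 + 869.565ms (1)
10. 4347.826ms @ 5 + 652.174ms (3/4)
11. 5000.0ms @ 23/4 + 1086.957ms (5/4)
12. 6086.957ms @ 7 + 869.565ms (1)

note 4 onset = 8/7b = 993.789ms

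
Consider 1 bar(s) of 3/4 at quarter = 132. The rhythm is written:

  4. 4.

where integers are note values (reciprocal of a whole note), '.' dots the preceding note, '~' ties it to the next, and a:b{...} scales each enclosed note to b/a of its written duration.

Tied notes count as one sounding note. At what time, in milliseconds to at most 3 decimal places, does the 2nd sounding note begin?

1. 0.0ms @ 0 + 681.818ms (3/2)
2. 681.818ms @ 3/2 + 681.818ms (3/2)

note 2 onset = 3/2b = 681.818ms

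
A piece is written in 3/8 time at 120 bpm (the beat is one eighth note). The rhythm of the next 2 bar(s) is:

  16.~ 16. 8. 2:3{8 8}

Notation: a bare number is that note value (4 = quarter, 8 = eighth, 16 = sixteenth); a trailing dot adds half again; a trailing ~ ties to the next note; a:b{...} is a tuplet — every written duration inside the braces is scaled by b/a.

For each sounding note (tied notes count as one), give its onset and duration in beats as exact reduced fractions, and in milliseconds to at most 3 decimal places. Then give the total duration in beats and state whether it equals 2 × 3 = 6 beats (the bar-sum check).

1) 0.0ms=0b +750.0ms=3/2b
2) 750.0ms=3/2b +750.0ms=3/2b
3) 1500.0ms=3b +750.0ms=3/2b
4) 2250.0ms=9/2b +750.0ms=3/2b
Σ=6b of 6 (120bpm 3/8) — PASS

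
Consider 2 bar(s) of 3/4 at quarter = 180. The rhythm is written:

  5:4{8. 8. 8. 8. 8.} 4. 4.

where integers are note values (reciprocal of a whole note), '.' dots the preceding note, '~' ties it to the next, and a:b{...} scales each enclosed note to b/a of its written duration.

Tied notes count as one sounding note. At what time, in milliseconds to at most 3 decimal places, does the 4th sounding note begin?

1. 0.0ms @ 0 + 200.0ms (3/5)
2. 200.0ms @ 3/5 + 200.0ms (3/5)
3. 400.0ms @ 6/5 + 200.0ms (3/5)
4. 600.0ms @ 9/5 + 200.0ms (3/5)
5. 800.0ms @ 12/5 + 200.0ms (3/5)
6. 1000.0ms @ 3 + 500.0ms (3/2)
7. 1500.0ms @ 9/2 + 500.0ms (3/2)

note 4 onset = 9/5b = 600.0ms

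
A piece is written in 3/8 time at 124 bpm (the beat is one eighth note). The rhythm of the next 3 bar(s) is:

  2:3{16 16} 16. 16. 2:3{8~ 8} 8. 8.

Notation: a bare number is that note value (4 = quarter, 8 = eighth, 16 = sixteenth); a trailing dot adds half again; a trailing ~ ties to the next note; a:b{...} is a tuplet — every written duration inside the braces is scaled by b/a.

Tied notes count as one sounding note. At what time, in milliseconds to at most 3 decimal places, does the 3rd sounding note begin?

1. 0.0ms @ 0 + 362.903ms (3/4)
2. 362.903ms @ 3/4 + 362.903ms (3/4)
3. 725.806ms @ 3/2 + 362.903ms (3/4)
4. 1088.71ms @ 9/4 + 362.903ms (3/4)
5. 1451.613ms @ 3 + 1451.613ms (3)
6. 2903.226ms @ 6 + 725.806ms (3/2)
7. 3629.032ms @ 15/2 + 725.806ms (3/2)

note 3 onset = 3/2b = 725.806ms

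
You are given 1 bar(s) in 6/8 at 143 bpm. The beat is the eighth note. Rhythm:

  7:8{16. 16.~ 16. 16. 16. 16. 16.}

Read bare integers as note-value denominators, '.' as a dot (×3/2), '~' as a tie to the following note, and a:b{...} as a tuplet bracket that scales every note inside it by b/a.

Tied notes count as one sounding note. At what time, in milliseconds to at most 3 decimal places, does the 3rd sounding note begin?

1. 0.0ms @ 0 + 359.64ms (6/7)
2. 359.64ms @ 6/7 + 719.281ms (12/7)
3. 1078.921ms @ 18/7 + 359.64ms (6/7)
4. 1438.561ms @ 24/7 + 359.64ms (6/7)
5. 1798.202ms @ 30/7 + 359.64ms (6/7)
6. 2157.842ms @ 36/7 + 359.64ms (6/7)

note 3 onset = 18/7b = 1078.921ms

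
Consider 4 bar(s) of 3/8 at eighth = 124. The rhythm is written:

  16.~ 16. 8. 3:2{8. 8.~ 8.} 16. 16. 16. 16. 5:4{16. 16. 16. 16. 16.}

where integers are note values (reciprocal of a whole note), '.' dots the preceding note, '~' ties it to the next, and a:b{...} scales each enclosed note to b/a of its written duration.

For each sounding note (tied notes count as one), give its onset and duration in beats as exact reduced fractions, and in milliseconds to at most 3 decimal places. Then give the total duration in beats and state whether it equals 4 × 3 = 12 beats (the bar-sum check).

1) 0.0ms=0b +725.806ms=3/2b
2) 725.806ms=3/2b +725.806ms=3/2b
3) 1451.613ms=3b +483.871ms=1b
4) 1935.484ms=4b +967.742ms=2b
5) 2903.226ms=6b +362.903ms=3/4b
6) 3266.129ms=27/4b +362.903ms=3/4b
7) 3629.032ms=15/2b +362.903ms=3/4b
8) 3991.935ms=33/4b +362.903ms=3/4b
9) 4354.839ms=9b +290.323ms=3/5b
10) 4645.161ms=48/5b +290.323ms=3/5b
11) 4935.484ms=51/5b +290.323ms=3/5b
12) 5225.806ms=54/5b +290.323ms=3/5b
13) 5516.129ms=57/5b +290.323ms=3/5b
Σ=12b of 12 (124bpm 3/8) — PASS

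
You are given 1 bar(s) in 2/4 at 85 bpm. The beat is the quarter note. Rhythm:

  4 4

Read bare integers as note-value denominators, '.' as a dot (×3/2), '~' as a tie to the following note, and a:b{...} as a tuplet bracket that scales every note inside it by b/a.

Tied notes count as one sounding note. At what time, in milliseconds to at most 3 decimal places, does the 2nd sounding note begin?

1. 0.0ms @ 0 + 705.882ms (1)
2. 705.882ms @ 1 + 705.882ms (1)

note 2 onset = 1b = 705.882ms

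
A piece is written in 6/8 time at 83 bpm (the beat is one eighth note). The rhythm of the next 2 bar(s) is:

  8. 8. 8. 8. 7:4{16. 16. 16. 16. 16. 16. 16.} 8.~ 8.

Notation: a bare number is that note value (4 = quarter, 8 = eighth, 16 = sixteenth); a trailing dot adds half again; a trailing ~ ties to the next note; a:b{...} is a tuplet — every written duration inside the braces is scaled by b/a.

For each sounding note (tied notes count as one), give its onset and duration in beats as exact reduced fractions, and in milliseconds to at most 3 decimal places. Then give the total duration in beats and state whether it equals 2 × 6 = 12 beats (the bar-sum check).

1) 0.0ms=0b +1084.337ms=3/2b
2) 1084.337ms=3/2b +1084.337ms=3/2b
3) 2168.675ms=3b +1084.337ms=3/2b
4) 3253.012ms=9/2b +1084.337ms=3/2b
5) 4337.349ms=6b +309.811ms=3/7b
6) 4647.16ms=45/7b +309.811ms=3/7b
7) 4956.971ms=48/7b +309.811ms=3/7b
8) 5266.781ms=51/7b +309.811ms=3/7b
9) 5576.592ms=54/7b +309.811ms=3/7b
10) 5886.403ms=57/7b +309.811ms=3/7b
11) 6196.213ms=60/7b +309.811ms=3/7b
12) 6506.024ms=9b +2168.675ms=3b
Σ=12b of 12 (83bpm 6/8) — PASS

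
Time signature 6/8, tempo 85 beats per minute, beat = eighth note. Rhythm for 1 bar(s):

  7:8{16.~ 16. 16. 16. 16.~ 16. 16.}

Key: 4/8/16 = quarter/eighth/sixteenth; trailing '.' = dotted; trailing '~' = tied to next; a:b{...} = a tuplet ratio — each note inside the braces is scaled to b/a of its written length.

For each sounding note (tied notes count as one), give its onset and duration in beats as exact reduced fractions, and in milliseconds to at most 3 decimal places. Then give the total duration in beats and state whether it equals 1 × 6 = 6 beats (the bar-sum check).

1) 0.0ms=0b +1210.084ms=12/7b
2) 1210.084ms=12/7b +605.042ms=6/7b
3) 1815.126ms=18/7b +605.042ms=6/7b
4) 2420.168ms=24/7b +1210.084ms=12/7b
5) 3630.252ms=36/7b +605.042ms=6/7b
Σ=6b of 6 (85bpm 6/8) — PASS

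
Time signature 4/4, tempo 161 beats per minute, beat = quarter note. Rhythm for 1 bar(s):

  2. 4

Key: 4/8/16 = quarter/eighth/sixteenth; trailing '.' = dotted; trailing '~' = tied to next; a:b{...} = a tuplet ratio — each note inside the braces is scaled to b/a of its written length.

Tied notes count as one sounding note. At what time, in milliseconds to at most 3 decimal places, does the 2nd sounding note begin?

1. 0.0ms @ 0 + 1118.012ms (3)
2. 1118.012ms @ 3 + 372.671ms (1)

note 2 onset = 3b = 1118.012ms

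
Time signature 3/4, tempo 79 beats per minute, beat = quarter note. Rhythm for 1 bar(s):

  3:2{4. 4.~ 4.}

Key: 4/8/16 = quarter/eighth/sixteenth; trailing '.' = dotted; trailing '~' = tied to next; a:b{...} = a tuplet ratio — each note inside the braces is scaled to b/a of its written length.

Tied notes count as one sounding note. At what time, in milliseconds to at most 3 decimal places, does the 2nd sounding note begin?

1. 0.0ms @ 0 + 759.494ms (1)
2. 759.494ms @ 1 + 1518.987ms (2)

note 2 onset = 1b = 759.494ms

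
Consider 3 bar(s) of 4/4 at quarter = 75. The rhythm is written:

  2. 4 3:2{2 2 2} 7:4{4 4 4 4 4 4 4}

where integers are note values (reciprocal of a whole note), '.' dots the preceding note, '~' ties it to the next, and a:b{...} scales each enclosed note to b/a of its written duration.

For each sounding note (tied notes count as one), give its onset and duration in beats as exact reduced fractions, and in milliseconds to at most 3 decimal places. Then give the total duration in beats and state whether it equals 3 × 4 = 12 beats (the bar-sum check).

1) 0.0ms=0b +2400.0ms=3b
2) 2400.0ms=3b +800.0ms=1b
3) 3200.0ms=4b +1066.667ms=4/3b
4) 4266.667ms=16/3b +1066.667ms=4/3b
5) 5333.333ms=20/3b +1066.667ms=4/3b
6) 6400.0ms=8b +457.143ms=4/7b
7) 6857.143ms=60/7b +457.143ms=4/7b
8) 7314.286ms=64/7b +457.143ms=4/7b
9) 7771.429ms=68/7b +457.143ms=4/7b
10) 8228.571ms=72/7b +457.143ms=4/7b
11) 8685.714ms=76/7b +457.143ms=4/7b
12) 9142.857ms=80/7b +457.143ms=4/7b
Σ=12b of 12 (75bpm 4/4) — PASS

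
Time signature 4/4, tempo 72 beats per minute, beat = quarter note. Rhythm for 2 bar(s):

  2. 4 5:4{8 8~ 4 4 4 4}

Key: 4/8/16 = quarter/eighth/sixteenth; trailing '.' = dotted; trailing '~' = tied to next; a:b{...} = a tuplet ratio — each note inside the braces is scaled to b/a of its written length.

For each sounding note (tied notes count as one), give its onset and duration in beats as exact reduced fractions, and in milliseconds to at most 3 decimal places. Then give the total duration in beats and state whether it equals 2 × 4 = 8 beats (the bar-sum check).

1) 0.0ms=0b +2500.0ms=3b
2) 2500.0ms=3b +833.333ms=1b
3) 3333.333ms=4b +333.333ms=2/5b
4) 3666.667ms=22/5b +1000.0ms=6/5b
5) 4666.667ms=28/5b +666.667ms=4/5b
6) 5333.333ms=32/5b +666.667ms=4/5b
7) 6000.0ms=36/5b +666.667ms=4/5b
Σ=8b of 8 (72bpm 4/4) — PASS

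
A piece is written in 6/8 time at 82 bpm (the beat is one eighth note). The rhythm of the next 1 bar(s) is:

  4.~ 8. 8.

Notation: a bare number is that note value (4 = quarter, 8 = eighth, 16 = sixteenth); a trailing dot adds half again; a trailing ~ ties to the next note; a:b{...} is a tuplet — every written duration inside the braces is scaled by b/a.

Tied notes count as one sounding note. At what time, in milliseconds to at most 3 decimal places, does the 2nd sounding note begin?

note 2 onset = 9/2b = 3292.683ms

1. 0.0ms @ 0 + 3292.683ms (9/2)
2. 3292.683ms @ 9/2 + 1097.561ms (3/2)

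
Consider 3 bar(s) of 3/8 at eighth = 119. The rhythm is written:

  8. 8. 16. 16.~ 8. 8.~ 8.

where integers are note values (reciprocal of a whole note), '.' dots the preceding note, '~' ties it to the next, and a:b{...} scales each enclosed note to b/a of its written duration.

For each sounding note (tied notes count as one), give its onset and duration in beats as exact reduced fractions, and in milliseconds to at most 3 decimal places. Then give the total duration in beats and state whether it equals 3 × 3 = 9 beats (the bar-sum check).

1) 0.0ms=0b +756.303ms=3/2b
2) 756.303ms=3/2b +756.303ms=3/2b
3) 1512.605ms=3b +378.151ms=3/4b
4) 1890.756ms=15/4b +1134.454ms=9/4b
5) 3025.21ms=6b +1512.605ms=3b
Σ=9b of 9 (119bpm 3/8) — PASS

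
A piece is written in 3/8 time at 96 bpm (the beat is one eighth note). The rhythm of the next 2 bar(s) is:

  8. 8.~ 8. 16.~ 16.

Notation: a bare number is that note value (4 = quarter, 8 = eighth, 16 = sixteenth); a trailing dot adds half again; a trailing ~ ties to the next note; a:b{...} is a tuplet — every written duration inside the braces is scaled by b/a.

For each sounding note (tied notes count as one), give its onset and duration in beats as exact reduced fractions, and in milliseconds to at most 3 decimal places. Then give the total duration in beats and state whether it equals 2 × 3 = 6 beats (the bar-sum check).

1) 0.0ms=0b +937.5ms=3/2b
2) 937.5ms=3/2b +1875.0ms=3b
3) 2812.5ms=9/2b +937.5ms=3/2b
Σ=6b of 6 (96bpm 3/8) — PASS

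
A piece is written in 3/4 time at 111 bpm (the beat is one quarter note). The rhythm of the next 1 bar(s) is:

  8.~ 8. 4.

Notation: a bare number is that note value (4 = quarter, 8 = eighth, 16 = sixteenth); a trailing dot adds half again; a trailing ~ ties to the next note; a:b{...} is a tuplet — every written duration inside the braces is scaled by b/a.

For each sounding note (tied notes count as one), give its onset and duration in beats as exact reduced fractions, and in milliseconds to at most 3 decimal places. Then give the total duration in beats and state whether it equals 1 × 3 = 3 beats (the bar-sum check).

1) 0.0ms=0b +810.811ms=3/2b
2) 810.811ms=3/2b +810.811ms=3/2b
Σ=3b of 3 (111bpm 3/4) — PASS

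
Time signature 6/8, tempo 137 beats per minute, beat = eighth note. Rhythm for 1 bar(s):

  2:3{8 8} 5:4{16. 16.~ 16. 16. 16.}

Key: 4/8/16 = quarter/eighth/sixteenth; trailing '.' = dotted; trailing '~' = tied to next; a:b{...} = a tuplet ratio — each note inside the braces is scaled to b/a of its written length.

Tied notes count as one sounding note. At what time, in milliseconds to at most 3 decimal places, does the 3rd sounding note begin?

1. 0.0ms @ 0 + 656.934ms (3/2)
2. 656.934ms @ 3/2 + 656.934ms (3/2)
3. 1313.869ms @ 3 + 262.774ms (3/5)
4. 1576.642ms @ 18/5 + 525.547ms (6/5)
5. 2102.19ms @ 24/5 + 262.774ms (3/5)
6. 2364.964ms @ 27/5 + 262.774ms (3/5)

note 3 onset = 3b = 1313.869ms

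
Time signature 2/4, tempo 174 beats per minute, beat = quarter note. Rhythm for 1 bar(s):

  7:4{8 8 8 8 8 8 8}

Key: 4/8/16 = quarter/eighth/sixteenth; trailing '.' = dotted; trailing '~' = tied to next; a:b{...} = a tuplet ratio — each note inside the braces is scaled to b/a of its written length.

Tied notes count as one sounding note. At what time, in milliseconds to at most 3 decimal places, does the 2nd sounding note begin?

1. 0.0ms @ 0 + 98.522ms (2/7)
2. 98.522ms @ 2/7 + 98.522ms (2/7)
3. 197.044ms @ 4/7 + 98.522ms (2/7)
4. 295.567ms @ 6/7 + 98.522ms (2/7)
5. 394.089ms @ 8/7 + 98.522ms (2/7)
6. 492.611ms @ 10/7 + 98.522ms (2/7)
7. 591.133ms @ 12/7 + 98.522ms (2/7)

note 2 onset = 2/7b = 98.522ms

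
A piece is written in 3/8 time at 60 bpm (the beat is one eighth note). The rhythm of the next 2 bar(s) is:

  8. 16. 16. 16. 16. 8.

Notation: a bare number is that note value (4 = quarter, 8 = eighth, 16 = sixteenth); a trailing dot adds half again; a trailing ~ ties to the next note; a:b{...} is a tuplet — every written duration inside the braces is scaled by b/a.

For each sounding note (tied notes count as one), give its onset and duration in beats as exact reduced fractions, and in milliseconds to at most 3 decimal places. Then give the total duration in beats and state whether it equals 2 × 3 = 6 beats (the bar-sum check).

1) 0.0ms=0b +1500.0ms=3/2b
2) 1500.0ms=3/2b +750.0ms=3/4b
3) 2250.0ms=9/4b +750.0ms=3/4b
4) 3000.0ms=3b +750.0ms=3/4b
5) 3750.0ms=15/4b +750.0ms=3/4b
6) 4500.0ms=9/2b +1500.0ms=3/2b
Σ=6b of 6 (60bpm 3/8) — PASS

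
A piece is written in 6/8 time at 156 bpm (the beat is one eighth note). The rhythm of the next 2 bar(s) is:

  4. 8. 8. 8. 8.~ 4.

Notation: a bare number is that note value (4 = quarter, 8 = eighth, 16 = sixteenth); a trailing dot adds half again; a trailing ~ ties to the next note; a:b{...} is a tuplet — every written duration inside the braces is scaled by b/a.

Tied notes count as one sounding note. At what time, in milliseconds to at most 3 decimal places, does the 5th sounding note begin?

1. 0.0ms @ 0 + 1153.846ms (3)
2. 1153.846ms @ 3 + 576.923ms (3/2)
3. 1730.769ms @ 9/2 + 576.923ms (3/2)
4. 2307.692ms @ 6 + 576.923ms (3/2)
5. 2884.615ms @ 15/2 + 1730.769ms (9/2)

note 5 onset = 15/2b = 2884.615ms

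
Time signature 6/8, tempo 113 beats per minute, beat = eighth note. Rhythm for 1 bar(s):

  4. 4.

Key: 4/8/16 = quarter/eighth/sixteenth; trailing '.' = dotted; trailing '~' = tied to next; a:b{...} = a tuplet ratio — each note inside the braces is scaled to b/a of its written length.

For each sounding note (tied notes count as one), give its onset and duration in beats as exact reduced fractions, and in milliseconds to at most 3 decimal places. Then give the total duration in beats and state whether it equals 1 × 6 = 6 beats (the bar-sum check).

1) 0.0ms=0b +1592.92ms=3b
2) 1592.92ms=3b +1592.92ms=3b
Σ=6b of 6 (113bpm 6/8) — PASS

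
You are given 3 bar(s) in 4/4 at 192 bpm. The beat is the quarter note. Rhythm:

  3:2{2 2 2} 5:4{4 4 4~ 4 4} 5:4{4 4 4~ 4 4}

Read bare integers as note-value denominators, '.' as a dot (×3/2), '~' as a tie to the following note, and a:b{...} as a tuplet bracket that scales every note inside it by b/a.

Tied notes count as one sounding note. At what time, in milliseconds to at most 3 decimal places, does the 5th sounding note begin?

1. 0.0ms @ 0 + 416.667ms (4/3)
2. 416.667ms @ 4/3 + 416.667ms (4/3)
3. 833.333ms @ 8/3 + 416.667ms (4/3)
4. 1250.0ms @ 4 + 250.0ms (4/5)
5. 1500.0ms @ 24/5 + 250.0ms (4/5)
6. 1750.0ms @ 28/5 + 500.0ms (8/5)
7. 2250.0ms @ 36/5 + 250.0ms (4/5)
8. 2500.0ms @ 8 + 250.0ms (4/5)
9. 2750.0ms @ 44/5 + 250.0ms (4/5)
10. 3000.0ms @ 48/5 + 500.0ms (8/5)
11. 3500.0ms @ 56/5 + 250.0ms (4/5)

note 5 onset = 24/5b = 1500.0ms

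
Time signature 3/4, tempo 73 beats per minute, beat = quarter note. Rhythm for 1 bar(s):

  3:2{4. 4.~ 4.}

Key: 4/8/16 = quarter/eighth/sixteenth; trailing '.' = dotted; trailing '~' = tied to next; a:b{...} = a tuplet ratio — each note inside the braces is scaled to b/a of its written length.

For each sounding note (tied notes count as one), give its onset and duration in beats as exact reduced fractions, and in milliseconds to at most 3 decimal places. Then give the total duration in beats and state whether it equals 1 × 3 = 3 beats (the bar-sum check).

1) 0.0ms=0b +821.918ms=1b
2) 821.918ms=1b +1643.836ms=2b
Σ=3b of 3 (73bpm 3/4) — PASS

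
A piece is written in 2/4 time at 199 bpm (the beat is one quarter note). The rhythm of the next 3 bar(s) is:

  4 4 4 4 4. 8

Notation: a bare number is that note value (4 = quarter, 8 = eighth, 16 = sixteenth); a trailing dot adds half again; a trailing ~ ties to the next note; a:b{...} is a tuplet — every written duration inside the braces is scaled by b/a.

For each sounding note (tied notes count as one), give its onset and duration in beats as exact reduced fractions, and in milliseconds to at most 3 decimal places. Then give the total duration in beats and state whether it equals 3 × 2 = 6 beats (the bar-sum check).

1) 0.0ms=0b +301.508ms=1b
2) 301.508ms=1b +301.508ms=1b
3) 603.015ms=2b +301.508ms=1b
4) 904.523ms=3b +301.508ms=1b
5) 1206.03ms=4b +452.261ms=3/2b
6) 1658.291ms=11/2b +150.754ms=1/2b
Σ=6b of 6 (199bpm 2/4) — PASS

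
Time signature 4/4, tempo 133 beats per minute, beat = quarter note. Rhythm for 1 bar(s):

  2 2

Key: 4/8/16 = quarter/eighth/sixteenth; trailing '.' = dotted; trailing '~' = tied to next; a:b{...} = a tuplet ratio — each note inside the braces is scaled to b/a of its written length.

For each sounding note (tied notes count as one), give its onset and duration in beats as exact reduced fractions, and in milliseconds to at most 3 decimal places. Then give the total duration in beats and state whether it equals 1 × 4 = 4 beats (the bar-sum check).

1) 0.0ms=0b +902.256ms=2b
2) 902.256ms=2b +902.256ms=2b
Σ=4b of 4 (133bpm 4/4) — PASS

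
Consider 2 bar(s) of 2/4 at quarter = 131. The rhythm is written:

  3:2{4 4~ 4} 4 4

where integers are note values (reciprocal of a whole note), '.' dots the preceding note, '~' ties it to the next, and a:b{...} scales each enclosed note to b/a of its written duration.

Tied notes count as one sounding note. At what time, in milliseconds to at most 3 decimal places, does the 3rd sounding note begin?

note 3 onset = 2b = 916.031ms

1. 0.0ms @ 0 + 305.344ms (2/3)
2. 305.344ms @ 2/3 + 610.687ms (4/3)
3. 916.031ms @ 2 + 458.015ms (1)
4. 1374.046ms @ 3 + 458.015ms (1)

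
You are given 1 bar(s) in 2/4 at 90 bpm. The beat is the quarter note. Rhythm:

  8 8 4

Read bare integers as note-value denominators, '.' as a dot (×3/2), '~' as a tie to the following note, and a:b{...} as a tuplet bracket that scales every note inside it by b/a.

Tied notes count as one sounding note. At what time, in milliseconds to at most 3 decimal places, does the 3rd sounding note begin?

1. 0.0ms @ 0 + 333.333ms (1/2)
2. 333.333ms @ 1/2 + 333.333ms (1/2)
3. 666.667ms @ 1 + 666.667ms (1)

note 3 onset = 1b = 666.667ms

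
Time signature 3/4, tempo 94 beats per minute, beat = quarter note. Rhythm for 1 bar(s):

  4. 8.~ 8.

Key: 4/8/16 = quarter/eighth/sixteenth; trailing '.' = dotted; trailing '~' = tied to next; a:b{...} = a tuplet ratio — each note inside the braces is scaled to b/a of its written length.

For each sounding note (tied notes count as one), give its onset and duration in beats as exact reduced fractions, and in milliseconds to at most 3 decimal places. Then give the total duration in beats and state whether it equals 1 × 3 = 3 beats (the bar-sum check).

1) 0.0ms=0b +957.447ms=3/2b
2) 957.447ms=3/2b +957.447ms=3/2b
Σ=3b of 3 (94bpm 3/4) — PASS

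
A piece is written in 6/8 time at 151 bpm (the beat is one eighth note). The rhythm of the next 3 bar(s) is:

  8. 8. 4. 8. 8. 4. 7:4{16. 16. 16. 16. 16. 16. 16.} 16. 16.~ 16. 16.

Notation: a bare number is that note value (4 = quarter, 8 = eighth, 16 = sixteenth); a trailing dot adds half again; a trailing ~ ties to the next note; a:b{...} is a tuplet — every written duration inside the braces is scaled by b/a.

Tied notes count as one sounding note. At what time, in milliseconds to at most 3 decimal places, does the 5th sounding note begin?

note 5 onset = 15/2b = 2980.132ms

1. 0.0ms @ 0 + 596.026ms (3/2)
2. 596.026ms @ 3/2 + 596.026ms (3/2)
3. 1192.053ms @ 3 + 1192.053ms (3)
4. 2384.106ms @ 6 + 596.026ms (3/2)
5. 2980.132ms @ 15/2 + 596.026ms (3/2)
6. 3576.159ms @ 9 + 1192.053ms (3)
7. 4768.212ms @ 12 + 170.293ms (3/7)
8. 4938.505ms @ 87/7 + 170.293ms (3/7)
9. 5108.798ms @ 90/7 + 170.293ms (3/7)
10. 5279.092ms @ 93/7 + 170.293ms (3/7)
11. 5449.385ms @ 96/7 + 170.293ms (3/7)
12. 5619.678ms @ 99/7 + 170.293ms (3/7)
13. 5789.972ms @ 102/7 + 170.293ms (3/7)
14. 5960.265ms @ 15 + 298.013ms (3/4)
15. 6258.278ms @ 63/4 + 596.026ms (3/2)
16. 6854.305ms @ 69/4 + 298.013ms (3/4)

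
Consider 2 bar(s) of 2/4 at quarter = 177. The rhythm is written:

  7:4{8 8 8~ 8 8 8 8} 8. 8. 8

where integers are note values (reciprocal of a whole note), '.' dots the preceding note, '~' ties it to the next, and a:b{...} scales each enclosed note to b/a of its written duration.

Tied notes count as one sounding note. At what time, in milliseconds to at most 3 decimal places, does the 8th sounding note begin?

1. 0.0ms @ 0 + 96.852ms (2/7)
2. 96.852ms @ 2/7 + 96.852ms (2/7)
3. 193.705ms @ 4/7 + 193.705ms (4/7)
4. 387.409ms @ 8/7 + 96.852ms (2/7)
5. 484.262ms @ 10/7 + 96.852ms (2/7)
6. 581.114ms @ 12/7 + 96.852ms (2/7)
7. 677.966ms @ 2 + 254.237ms (3/4)
8. 932.203ms @ 11/4 + 254.237ms (3/4)
9. 1186.441ms @ 7/2 + 169.492ms (1/2)

note 8 onset = 11/4b = 932.203ms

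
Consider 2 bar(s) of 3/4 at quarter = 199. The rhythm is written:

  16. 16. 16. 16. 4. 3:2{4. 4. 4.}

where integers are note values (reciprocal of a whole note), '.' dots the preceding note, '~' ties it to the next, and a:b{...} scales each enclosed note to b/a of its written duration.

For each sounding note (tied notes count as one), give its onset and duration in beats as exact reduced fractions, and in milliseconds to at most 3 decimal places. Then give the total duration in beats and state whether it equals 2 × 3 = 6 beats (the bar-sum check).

1) 0.0ms=0b +113.065ms=3/8b
2) 113.065ms=3/8b +113.065ms=3/8b
3) 226.131ms=3/4b +113.065ms=3/8b
4) 339.196ms=9/8b +113.065ms=3/8b
5) 452.261ms=3/2b +452.261ms=3/2b
6) 904.523ms=3b +301.508ms=1b
7) 1206.03ms=4b +301.508ms=1b
8) 1507.538ms=5b +301.508ms=1b
Σ=6b of 6 (199bpm 3/4) — PASS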